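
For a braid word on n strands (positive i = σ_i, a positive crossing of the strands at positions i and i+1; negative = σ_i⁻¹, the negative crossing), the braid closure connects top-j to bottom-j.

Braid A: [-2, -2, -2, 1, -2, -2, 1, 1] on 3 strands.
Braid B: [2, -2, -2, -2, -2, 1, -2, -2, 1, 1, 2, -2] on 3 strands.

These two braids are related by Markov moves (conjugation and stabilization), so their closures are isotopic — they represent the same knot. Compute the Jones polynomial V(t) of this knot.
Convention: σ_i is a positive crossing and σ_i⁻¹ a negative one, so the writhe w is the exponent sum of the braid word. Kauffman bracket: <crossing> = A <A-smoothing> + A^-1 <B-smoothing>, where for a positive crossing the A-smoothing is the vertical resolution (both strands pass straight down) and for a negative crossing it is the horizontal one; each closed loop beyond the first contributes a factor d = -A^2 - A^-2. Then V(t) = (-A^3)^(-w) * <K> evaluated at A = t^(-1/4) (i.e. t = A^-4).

Markov-equivalent braids have isotopic closures, hence identical knot invariants. Strip the Markov moves from each word to reach a common short braid β, then compute V(t) once on β.
Braid A: s2^-1 s2^-1 s2^-1 s1 s2^-1 s2^-1 s1 s1 on 3 strands has no conjugating prefix/suffix or stabilization to strip; take β = s2^-1 s2^-1 s2^-1 s1 s2^-1 s2^-1 s1 s1.
Braid B: s2 s2^-1 s2^-1 s2^-1 s2^-1 s1 s2^-1 s2^-1 s1 s1 s2 s2^-1 on 3 strands reduces by inverse Markov moves (closure unchanged at each step):
  Deconjugate: the word is γ·β·γ⁻¹ with γ = s2 (prefix) and γ⁻¹ = s2^-1 (suffix); strip both.
  Deconjugate: the word is γ·β·γ⁻¹ with γ = s2^-1 (prefix) and γ⁻¹ = s2 (suffix); strip both.
Reduced to β = s2^-1 s2^-1 s2^-1 s1 s2^-1 s2^-1 s1 s1 on 3 strands, 8 crossings.
Both give the same β = s2^-1 s2^-1 s2^-1 s1 s2^-1 s2^-1 s1 s1 on 3 strands, so one state sum suffices:
Braid: s2^-1 s2^-1 s2^-1 s1 s2^-1 s2^-1 s1 s1 on 3 strands, 8 crossings.
Writhe w = (#positive) - (#negative) = 3 - 5 = -2.
State-sum expansion of <K>. There are 2^8 = 256 states.
For each crossing: s=0 is the vertical smoothing, s=1 horizontal. Crossing k contributes A^(sign_k * (1 - 2*s_k)); loop factor d = -A^2 - A^-2.
Tabulate the states by total A-exponent and number of loops L (A-exp: L × count):
  A^8: L=6 ×1
  A^6: L=5 ×8
  A^4: L=4 ×27, L=6 ×1
  A^2: L=3 ×50, L=5 ×6
  A^0: L=2 ×53, L=4 ×17
  A^-2: L=1 ×27, L=3 ×28, L=5 ×1
  A^-4: L=2 ×24, L=4 ×4
  A^-6: L=3 ×8
  A^-8: L=4 ×1
Each group contributes A^e * Σ count * d^(L-1):
Powers of d = -A^2 - A^-2: d^2 = A^4 + 2 + A^-4; d^3 = -A^6 - 3*A^2 - 3*A^-2 - A^-6; d^4 = A^8 + 4*A^4 + 6 + 4*A^-4 + A^-8; d^5 = -A^10 - 5*A^6 - 10*A^2 - 10*A^-2 - 5*A^-6 - A^-10.
  A^8 * (d^5) = -A^18 - 5*A^14 - 10*A^10 - 10*A^6 - 5*A^2 - A^-2
  A^6 * (8*d^4) = 8*A^14 + 32*A^10 + 48*A^6 + 32*A^2 + 8*A^-2
  A^4 * (27*d^3 + d^5) = -A^14 - 32*A^10 - 91*A^6 - 91*A^2 - 32*A^-2 - A^-6
  A^2 * (50*d^2 + 6*d^4) = 6*A^10 + 74*A^6 + 136*A^2 + 74*A^-2 + 6*A^-6
  A^0 * (53*d + 17*d^3) = -17*A^6 - 104*A^2 - 104*A^-2 - 17*A^-6
  A^-2 * (27 + 28*d^2 + d^4) = A^6 + 32*A^2 + 89*A^-2 + 32*A^-6 + A^-10
  A^-4 * (24*d + 4*d^3) = -4*A^2 - 36*A^-2 - 36*A^-6 - 4*A^-10
  A^-6 * (8*d^2) = 8*A^-2 + 16*A^-6 + 8*A^-10
  A^-8 * (d^3) = -A^-2 - 3*A^-6 - 3*A^-10 - A^-14
Summing the groups: <K> = -A^18 + 2*A^14 - 4*A^10 + 5*A^6 - 4*A^2 + 5*A^-2 - 3*A^-6 + 2*A^-10 - A^-14
Normalise by the writhe: (-A^3)^(-w) = (-A^3)^(2) = A^6, so f(A) = A^6 * <K> = -A^24 + 2*A^20 - 4*A^16 + 5*A^12 - 4*A^8 + 5*A^4 - 3 + 2*A^-4 - A^-8.
Substitute A = t^(-1/4), i.e. A^e → t^(-e/4): V(t) = -t^2 + 2*t - 3 + 5*t^-1 - 4*t^-2 + 5*t^-3 - 4*t^-4 + 2*t^-5 - t^-6

Answer: -t^2 + 2*t - 3 + 5*t^-1 - 4*t^-2 + 5*t^-3 - 4*t^-4 + 2*t^-5 - t^-6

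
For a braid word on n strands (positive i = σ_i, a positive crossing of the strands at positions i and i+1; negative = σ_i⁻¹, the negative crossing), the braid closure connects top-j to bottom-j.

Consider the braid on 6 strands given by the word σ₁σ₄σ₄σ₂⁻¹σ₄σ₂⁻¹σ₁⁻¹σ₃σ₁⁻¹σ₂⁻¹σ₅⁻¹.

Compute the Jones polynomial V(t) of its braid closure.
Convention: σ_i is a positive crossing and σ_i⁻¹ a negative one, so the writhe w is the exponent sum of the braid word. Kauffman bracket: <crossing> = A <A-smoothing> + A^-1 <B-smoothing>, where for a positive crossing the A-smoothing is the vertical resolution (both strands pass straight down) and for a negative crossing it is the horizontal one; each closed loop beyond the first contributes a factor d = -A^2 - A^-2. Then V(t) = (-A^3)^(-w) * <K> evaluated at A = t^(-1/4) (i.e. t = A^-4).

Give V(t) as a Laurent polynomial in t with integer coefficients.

The presented braid s1 s4 s4 s2^-1 s4 s2^-1 s1^-1 s3 s1^-1 s2^-1 s5^-1 on 6 strands reduces by inverse Markov moves (closure unchanged at each step):
  Destabilize: the word has the form β·s5^-1 where s5^-1 occurs only as the final letter (β ∈ B_5); drop it and the last strand → 5 strands.
Reduced to β = s1 s4 s4 s2^-1 s4 s2^-1 s1^-1 s3 s1^-1 s2^-1 on 5 strands, 10 crossings.
Compute on β:
Braid: s1 s4 s4 s2^-1 s4 s2^-1 s1^-1 s3 s1^-1 s2^-1 on 5 strands, 10 crossings.
Writhe w = (#positive) - (#negative) = 5 - 5 = 0.
State-sum expansion of <K>. There are 2^10 = 1024 states.
Each crossing splits two ways (0=vertical, 1=horizontal). The state's weight is A^(#A-smoothings - #B-smoothings) * d^(loops - 1).
Tabulate the states by total A-exponent and number of loops L (A-exp: L × count):
  A^10: L=6 ×1
  A^8: L=5 ×10
  A^6: L=4 ×40, L=6 ×5
  A^4: L=3 ×80, L=5 ×39, L=7 ×1
  A^2: L=2 ×79, L=4 ×117, L=6 ×14
  A^0: L=1 ×30, L=3 ×158, L=5 ×62, L=7 ×2
  A^-2: L=2 ×84, L=4 ×111, L=6 ×15
  A^-4: L=1 ×9, L=3 ×74, L=5 ×36, L=7 ×1
  A^-6: L=2 ×12, L=4 ×29, L=6 ×4
  A^-8: L=3 ×6, L=5 ×4
  A^-10: L=4 ×1
Each group contributes A^e * Σ count * d^(L-1):
Powers of d = -A^2 - A^-2: d^2 = A^4 + 2 + A^-4; d^3 = -A^6 - 3*A^2 - 3*A^-2 - A^-6; d^4 = A^8 + 4*A^4 + 6 + 4*A^-4 + A^-8; d^5 = -A^10 - 5*A^6 - 10*A^2 - 10*A^-2 - 5*A^-6 - A^-10; d^6 = A^12 + 6*A^8 + 15*A^4 + 20 + 15*A^-4 + 6*A^-8 + A^-12.
  A^10 * (d^5) = -A^20 - 5*A^16 - 10*A^12 - 10*A^8 - 5*A^4 - 1
  A^8 * (10*d^4) = 10*A^16 + 40*A^12 + 60*A^8 + 40*A^4 + 10
  A^6 * (40*d^3 + 5*d^5) = -5*A^16 - 65*A^12 - 170*A^8 - 170*A^4 - 65 - 5*A^-4
  A^4 * (80*d^2 + 39*d^4 + d^6) = A^16 + 45*A^12 + 251*A^8 + 414*A^4 + 251 + 45*A^-4 + A^-8
  A^2 * (79*d + 117*d^3 + 14*d^5) = -14*A^12 - 187*A^8 - 570*A^4 - 570 - 187*A^-4 - 14*A^-8
  A^0 * (30 + 158*d^2 + 62*d^4 + 2*d^6) = 2*A^12 + 74*A^8 + 436*A^4 + 758 + 436*A^-4 + 74*A^-8 + 2*A^-12
  A^-2 * (84*d + 111*d^3 + 15*d^5) = -15*A^8 - 186*A^4 - 567 - 567*A^-4 - 186*A^-8 - 15*A^-12
  A^-4 * (9 + 74*d^2 + 36*d^4 + d^6) = A^8 + 42*A^4 + 233 + 393*A^-4 + 233*A^-8 + 42*A^-12 + A^-16
  A^-6 * (12*d + 29*d^3 + 4*d^5) = -4*A^4 - 49 - 139*A^-4 - 139*A^-8 - 49*A^-12 - 4*A^-16
  A^-8 * (6*d^2 + 4*d^4) = 4 + 22*A^-4 + 36*A^-8 + 22*A^-12 + 4*A^-16
  A^-10 * (d^3) = -A^-4 - 3*A^-8 - 3*A^-12 - A^-16
Summing the groups: <K> = -A^20 + A^16 - 2*A^12 + 4*A^8 - 3*A^4 + 4 - 3*A^-4 + 2*A^-8 - A^-12
Normalise by the writhe: (-A^3)^(-w) = (-A^3)^(0) = 1, so f(A) = 1 * <K> = -A^20 + A^16 - 2*A^12 + 4*A^8 - 3*A^4 + 4 - 3*A^-4 + 2*A^-8 - A^-12.
Substitute A = t^(-1/4), i.e. A^e → t^(-e/4): V(t) = -t^3 + 2*t^2 - 3*t + 4 - 3*t^-1 + 4*t^-2 - 2*t^-3 + t^-4 - t^-5

Answer: -t^3 + 2*t^2 - 3*t + 4 - 3*t^-1 + 4*t^-2 - 2*t^-3 + t^-4 - t^-5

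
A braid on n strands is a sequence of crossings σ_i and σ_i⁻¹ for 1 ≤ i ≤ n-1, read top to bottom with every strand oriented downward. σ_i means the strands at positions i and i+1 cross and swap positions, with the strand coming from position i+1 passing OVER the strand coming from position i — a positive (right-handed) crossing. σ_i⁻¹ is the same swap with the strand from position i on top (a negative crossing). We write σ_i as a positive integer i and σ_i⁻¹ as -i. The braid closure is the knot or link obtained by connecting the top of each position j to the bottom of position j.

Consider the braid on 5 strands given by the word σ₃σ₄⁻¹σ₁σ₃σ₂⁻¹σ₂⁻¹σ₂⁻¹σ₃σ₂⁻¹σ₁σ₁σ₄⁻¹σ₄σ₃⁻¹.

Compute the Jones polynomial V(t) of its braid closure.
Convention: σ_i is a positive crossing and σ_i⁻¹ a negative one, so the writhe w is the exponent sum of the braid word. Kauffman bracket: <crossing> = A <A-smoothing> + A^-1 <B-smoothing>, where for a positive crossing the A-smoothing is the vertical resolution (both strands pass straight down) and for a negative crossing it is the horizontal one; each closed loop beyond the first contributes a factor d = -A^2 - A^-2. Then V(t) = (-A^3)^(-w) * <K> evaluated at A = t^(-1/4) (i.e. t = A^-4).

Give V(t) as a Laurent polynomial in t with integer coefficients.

-t^5 + 2*t^4 - 3*t^3 + 5*t^2 - 5*t + 6 - 5*t^-1 + 3*t^-2 - 2*t^-3 + t^-4

Derivation:
The presented braid s3 s4^-1 s1 s3 s2^-1 s2^-1 s2^-1 s3 s2^-1 s1 s1 s4^-1 s4 s3^-1 on 5 strands reduces by inverse Markov moves (closure unchanged at each step):
  Deconjugate: the word is γ·β·γ⁻¹ with γ = s3 s4^-1 (prefix) and γ⁻¹ = s4 s3^-1 (suffix); strip both.
  Destabilize: the word has the form β·s4^-1 where s4^-1 occurs only as the final letter (β ∈ B_4); drop it and the last strand → 4 strands.
Reduced to β = s1 s3 s2^-1 s2^-1 s2^-1 s3 s2^-1 s1 s1 on 4 strands, 9 crossings.
Compute on β:
Braid: s1 s3 s2^-1 s2^-1 s2^-1 s3 s2^-1 s1 s1 on 4 strands, 9 crossings.
Writhe w = (#positive) - (#negative) = 5 - 4 = 1.
Enumerate smoothing states for the bracket polynomial. There are 2^9 = 512 states.
For each crossing: s=0 is the vertical smoothing, s=1 horizontal. Crossing k contributes A^(sign_k * (1 - 2*s_k)); loop factor d = -A^2 - A^-2.
Tabulate the states by total A-exponent and number of loops L (A-exp: L × count):
  A^9: L=6 ×1
  A^7: L=5 ×9
  A^5: L=4 ×33, L=6 ×3
  A^3: L=3 ×64, L=5 ×19, L=7 ×1
  A^1: L=2 ×68, L=4 ×52, L=6 ×6
  A^-1: L=1 ×33, L=3 ×75, L=5 ×18
  A^-3: L=2 ×51, L=4 ×32, L=6 ×1
  A^-5: L=3 ×32, L=5 ×4
  A^-7: L=4 ×9
  A^-9: L=5 ×1
Each group contributes A^e * Σ count * d^(L-1):
Powers of d = -A^2 - A^-2: d^2 = A^4 + 2 + A^-4; d^3 = -A^6 - 3*A^2 - 3*A^-2 - A^-6; d^4 = A^8 + 4*A^4 + 6 + 4*A^-4 + A^-8; d^5 = -A^10 - 5*A^6 - 10*A^2 - 10*A^-2 - 5*A^-6 - A^-10; d^6 = A^12 + 6*A^8 + 15*A^4 + 20 + 15*A^-4 + 6*A^-8 + A^-12.
  A^9 * (d^5) = -A^19 - 5*A^15 - 10*A^11 - 10*A^7 - 5*A^3 - A^-1
  A^7 * (9*d^4) = 9*A^15 + 36*A^11 + 54*A^7 + 36*A^3 + 9*A^-1
  A^5 * (33*d^3 + 3*d^5) = -3*A^15 - 48*A^11 - 129*A^7 - 129*A^3 - 48*A^-1 - 3*A^-5
  A^3 * (64*d^2 + 19*d^4 + d^6) = A^15 + 25*A^11 + 155*A^7 + 262*A^3 + 155*A^-1 + 25*A^-5 + A^-9
  A^1 * (68*d + 52*d^3 + 6*d^5) = -6*A^11 - 82*A^7 - 284*A^3 - 284*A^-1 - 82*A^-5 - 6*A^-9
  A^-1 * (33 + 75*d^2 + 18*d^4) = 18*A^7 + 147*A^3 + 291*A^-1 + 147*A^-5 + 18*A^-9
  A^-3 * (51*d + 32*d^3 + d^5) = -A^7 - 37*A^3 - 157*A^-1 - 157*A^-5 - 37*A^-9 - A^-13
  A^-5 * (32*d^2 + 4*d^4) = 4*A^3 + 48*A^-1 + 88*A^-5 + 48*A^-9 + 4*A^-13
  A^-7 * (9*d^3) = -9*A^-1 - 27*A^-5 - 27*A^-9 - 9*A^-13
  A^-9 * (d^4) = A^-1 + 4*A^-5 + 6*A^-9 + 4*A^-13 + A^-17
Summing the groups: <K> = -A^19 + 2*A^15 - 3*A^11 + 5*A^7 - 6*A^3 + 5*A^-1 - 5*A^-5 + 3*A^-9 - 2*A^-13 + A^-17
Normalise by the writhe: (-A^3)^(-w) = (-A^3)^(-1) = -A^-3, so f(A) = -A^-3 * <K> = A^16 - 2*A^12 + 3*A^8 - 5*A^4 + 6 - 5*A^-4 + 5*A^-8 - 3*A^-12 + 2*A^-16 - A^-20.
Substitute A = t^(-1/4), i.e. A^e → t^(-e/4): V(t) = -t^5 + 2*t^4 - 3*t^3 + 5*t^2 - 5*t + 6 - 5*t^-1 + 3*t^-2 - 2*t^-3 + t^-4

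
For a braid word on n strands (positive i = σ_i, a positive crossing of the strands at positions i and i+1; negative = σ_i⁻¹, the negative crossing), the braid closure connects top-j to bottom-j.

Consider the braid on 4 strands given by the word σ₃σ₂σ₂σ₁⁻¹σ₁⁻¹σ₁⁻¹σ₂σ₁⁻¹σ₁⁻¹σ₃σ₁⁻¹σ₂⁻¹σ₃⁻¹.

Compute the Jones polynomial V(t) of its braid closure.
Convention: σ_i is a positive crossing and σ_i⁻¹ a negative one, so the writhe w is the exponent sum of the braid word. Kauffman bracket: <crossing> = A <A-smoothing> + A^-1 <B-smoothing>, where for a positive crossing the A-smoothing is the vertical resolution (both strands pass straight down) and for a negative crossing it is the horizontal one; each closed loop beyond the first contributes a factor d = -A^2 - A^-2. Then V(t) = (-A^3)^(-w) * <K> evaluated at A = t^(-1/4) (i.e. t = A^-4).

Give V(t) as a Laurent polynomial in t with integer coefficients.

1 - t^-1 + 3*t^-2 - 3*t^-3 + 3*t^-4 - 4*t^-5 + 3*t^-6 - 2*t^-7 + t^-8

Derivation:
The presented braid s3 s2 s2 s1^-1 s1^-1 s1^-1 s2 s1^-1 s1^-1 s3 s1^-1 s2^-1 s3^-1 on 4 strands reduces by inverse Markov moves (closure unchanged at each step):
  Deconjugate: the word is γ·β·γ⁻¹ with γ = s3 s2 (prefix) and γ⁻¹ = s2^-1 s3^-1 (suffix); strip both.
Reduced to β = s2 s1^-1 s1^-1 s1^-1 s2 s1^-1 s1^-1 s3 s1^-1 on 4 strands, 9 crossings.
Compute on β:
Braid: s2 s1^-1 s1^-1 s1^-1 s2 s1^-1 s1^-1 s3 s1^-1 on 4 strands, 9 crossings.
Writhe w = (#positive) - (#negative) = 3 - 6 = -3.
Enumerate smoothing states for the bracket polynomial. There are 2^9 = 512 states.
For each crossing: s=0 is the vertical smoothing, s=1 horizontal. Crossing k contributes A^(sign_k * (1 - 2*s_k)); loop factor d = -A^2 - A^-2.
Tabulate the states by total A-exponent and number of loops L (A-exp: L × count):
  A^9: L=8 ×1
  A^7: L=7 ×9
  A^5: L=6 ×36
  A^3: L=5 ×84
  A^1: L=4 ×126
  A^-1: L=3 ×124, L=5 ×2
  A^-3: L=2 ×75, L=4 ×9
  A^-5: L=1 ×21, L=3 ×15
  A^-7: L=2 ×8, L=4 ×1
  A^-9: L=3 ×1
Each group contributes A^e * Σ count * d^(L-1):
Powers of d = -A^2 - A^-2: d^2 = A^4 + 2 + A^-4; d^3 = -A^6 - 3*A^2 - 3*A^-2 - A^-6; d^4 = A^8 + 4*A^4 + 6 + 4*A^-4 + A^-8; d^5 = -A^10 - 5*A^6 - 10*A^2 - 10*A^-2 - 5*A^-6 - A^-10; d^6 = A^12 + 6*A^8 + 15*A^4 + 20 + 15*A^-4 + 6*A^-8 + A^-12; d^7 = -A^14 - 7*A^10 - 21*A^6 - 35*A^2 - 35*A^-2 - 21*A^-6 - 7*A^-10 - A^-14.
  A^9 * (d^7) = -A^23 - 7*A^19 - 21*A^15 - 35*A^11 - 35*A^7 - 21*A^3 - 7*A^-1 - A^-5
  A^7 * (9*d^6) = 9*A^19 + 54*A^15 + 135*A^11 + 180*A^7 + 135*A^3 + 54*A^-1 + 9*A^-5
  A^5 * (36*d^5) = -36*A^15 - 180*A^11 - 360*A^7 - 360*A^3 - 180*A^-1 - 36*A^-5
  A^3 * (84*d^4) = 84*A^11 + 336*A^7 + 504*A^3 + 336*A^-1 + 84*A^-5
  A^1 * (126*d^3) = -126*A^7 - 378*A^3 - 378*A^-1 - 126*A^-5
  A^-1 * (124*d^2 + 2*d^4) = 2*A^7 + 132*A^3 + 260*A^-1 + 132*A^-5 + 2*A^-9
  A^-3 * (75*d + 9*d^3) = -9*A^3 - 102*A^-1 - 102*A^-5 - 9*A^-9
  A^-5 * (21 + 15*d^2) = 15*A^-1 + 51*A^-5 + 15*A^-9
  A^-7 * (8*d + d^3) = -A^-1 - 11*A^-5 - 11*A^-9 - A^-13
  A^-9 * (d^2) = A^-5 + 2*A^-9 + A^-13
Summing the groups: <K> = -A^23 + 2*A^19 - 3*A^15 + 4*A^11 - 3*A^7 + 3*A^3 - 3*A^-1 + A^-5 - A^-9
Normalise by the writhe: (-A^3)^(-w) = (-A^3)^(3) = -A^9, so f(A) = -A^9 * <K> = A^32 - 2*A^28 + 3*A^24 - 4*A^20 + 3*A^16 - 3*A^12 + 3*A^8 - A^4 + 1.
Substitute A = t^(-1/4), i.e. A^e → t^(-e/4): V(t) = 1 - t^-1 + 3*t^-2 - 3*t^-3 + 3*t^-4 - 4*t^-5 + 3*t^-6 - 2*t^-7 + t^-8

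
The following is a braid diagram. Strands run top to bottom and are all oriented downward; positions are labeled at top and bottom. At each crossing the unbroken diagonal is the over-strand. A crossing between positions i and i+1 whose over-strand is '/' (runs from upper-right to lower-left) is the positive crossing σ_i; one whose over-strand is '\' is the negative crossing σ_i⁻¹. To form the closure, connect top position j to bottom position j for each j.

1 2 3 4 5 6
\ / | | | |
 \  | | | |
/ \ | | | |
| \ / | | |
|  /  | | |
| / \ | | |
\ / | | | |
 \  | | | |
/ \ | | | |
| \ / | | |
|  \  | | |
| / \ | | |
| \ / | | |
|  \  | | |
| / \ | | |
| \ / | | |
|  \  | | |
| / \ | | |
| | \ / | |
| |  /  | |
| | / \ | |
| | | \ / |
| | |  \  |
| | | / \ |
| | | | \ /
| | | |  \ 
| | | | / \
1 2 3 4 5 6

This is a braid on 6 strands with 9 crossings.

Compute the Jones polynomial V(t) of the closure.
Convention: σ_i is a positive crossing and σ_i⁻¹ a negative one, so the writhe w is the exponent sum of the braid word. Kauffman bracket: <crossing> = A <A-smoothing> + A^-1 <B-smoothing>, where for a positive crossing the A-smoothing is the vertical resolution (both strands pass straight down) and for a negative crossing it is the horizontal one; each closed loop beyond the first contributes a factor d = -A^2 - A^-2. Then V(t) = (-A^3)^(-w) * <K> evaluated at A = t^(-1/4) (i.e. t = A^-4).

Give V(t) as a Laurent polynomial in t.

t^-1 - t^-2 + 2*t^-3 - t^-4 + t^-5 - t^-6

Derivation:
Reading the diagram top to bottom ('/'-over between positions i,i+1 = s_i, '\'-over = s_i^-1): braid word = s1^-1 s2 s1^-1 s2^-1 s2^-1 s2^-1 s3 s4^-1 s5^-1.
The presented braid s1^-1 s2 s1^-1 s2^-1 s2^-1 s2^-1 s3 s4^-1 s5^-1 on 6 strands reduces by inverse Markov moves (closure unchanged at each step):
  Destabilize: the word has the form β·s5^-1 where s5^-1 occurs only as the final letter (β ∈ B_5); drop it and the last strand → 5 strands.
  Destabilize: the word has the form β·s4^-1 where s4^-1 occurs only as the final letter (β ∈ B_4); drop it and the last strand → 4 strands.
  Destabilize: the word has the form β·s3 where s3 occurs only as the final letter (β ∈ B_3); drop it and the last strand → 3 strands.
Reduced to β = s1^-1 s2 s1^-1 s2^-1 s2^-1 s2^-1 on 3 strands, 6 crossings.
Compute on β:
Braid: s1^-1 s2 s1^-1 s2^-1 s2^-1 s2^-1 on 3 strands, 6 crossings.
Writhe w = (#positive) - (#negative) = 1 - 5 = -4.
Enumerate smoothing states for the bracket polynomial. There are 2^6 = 64 states.
Smooth each crossing (0=||, 1=⌣⌢); contribution A^(Σ sign_k(1-2s_k)) * d^(L-1).
Tabulate the states by total A-exponent and number of loops L (A-exp: L × count):
  A^6: L=4 ×1
  A^4: L=3 ×6
  A^2: L=2 ×12, L=4 ×3
  A^0: L=1 ×9, L=3 ×10, L=5 ×1
  A^-2: L=2 ×12, L=4 ×3
  A^-4: L=1 ×2, L=3 ×4
  A^-6: L=2 ×1
Each group contributes A^e * Σ count * d^(L-1):
Powers of d = -A^2 - A^-2: d^2 = A^4 + 2 + A^-4; d^3 = -A^6 - 3*A^2 - 3*A^-2 - A^-6; d^4 = A^8 + 4*A^4 + 6 + 4*A^-4 + A^-8.
  A^6 * (d^3) = -A^12 - 3*A^8 - 3*A^4 - 1
  A^4 * (6*d^2) = 6*A^8 + 12*A^4 + 6
  A^2 * (12*d + 3*d^3) = -3*A^8 - 21*A^4 - 21 - 3*A^-4
  A^0 * (9 + 10*d^2 + d^4) = A^8 + 14*A^4 + 35 + 14*A^-4 + A^-8
  A^-2 * (12*d + 3*d^3) = -3*A^4 - 21 - 21*A^-4 - 3*A^-8
  A^-4 * (2 + 4*d^2) = 4 + 10*A^-4 + 4*A^-8
  A^-6 * (d) = -A^-4 - A^-8
Summing the groups: <K> = -A^12 + A^8 - A^4 + 2 - A^-4 + A^-8
Normalise by the writhe: (-A^3)^(-w) = (-A^3)^(4) = A^12, so f(A) = A^12 * <K> = -A^24 + A^20 - A^16 + 2*A^12 - A^8 + A^4.
Substitute A = t^(-1/4), i.e. A^e → t^(-e/4): V(t) = t^-1 - t^-2 + 2*t^-3 - t^-4 + t^-5 - t^-6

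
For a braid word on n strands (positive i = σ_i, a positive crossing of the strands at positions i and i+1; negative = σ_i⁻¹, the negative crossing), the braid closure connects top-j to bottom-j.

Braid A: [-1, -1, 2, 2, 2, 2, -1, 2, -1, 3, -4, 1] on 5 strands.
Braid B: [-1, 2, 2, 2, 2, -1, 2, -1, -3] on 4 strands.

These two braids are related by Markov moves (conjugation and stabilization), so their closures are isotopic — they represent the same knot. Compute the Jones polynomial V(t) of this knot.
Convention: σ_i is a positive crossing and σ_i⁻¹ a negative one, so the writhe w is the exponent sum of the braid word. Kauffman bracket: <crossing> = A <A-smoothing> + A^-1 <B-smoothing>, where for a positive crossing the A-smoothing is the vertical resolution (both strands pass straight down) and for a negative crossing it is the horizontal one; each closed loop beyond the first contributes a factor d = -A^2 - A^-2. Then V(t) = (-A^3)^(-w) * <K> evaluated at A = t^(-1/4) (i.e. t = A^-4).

Markov-equivalent braids have isotopic closures, hence identical knot invariants. Strip the Markov moves from each word to reach a common short braid β, then compute V(t) once on β.
Braid A: s1^-1 s1^-1 s2 s2 s2 s2 s1^-1 s2 s1^-1 s3 s4^-1 s1 on 5 strands reduces by inverse Markov moves (closure unchanged at each step):
  Deconjugate: the word is γ·β·γ⁻¹ with γ = s1^-1 (prefix) and γ⁻¹ = s1 (suffix); strip both.
  Destabilize: the word has the form β·s4^-1 where s4^-1 occurs only as the final letter (β ∈ B_4); drop it and the last strand → 4 strands.
  Destabilize: the word has the form β·s3 where s3 occurs only as the final letter (β ∈ B_3); drop it and the last strand → 3 strands.
Reduced to β = s1^-1 s2 s2 s2 s2 s1^-1 s2 s1^-1 on 3 strands, 8 crossings.
Braid B: s1^-1 s2 s2 s2 s2 s1^-1 s2 s1^-1 s3^-1 on 4 strands reduces by inverse Markov moves (closure unchanged at each step):
  Destabilize: the word has the form β·s3^-1 where s3^-1 occurs only as the final letter (β ∈ B_3); drop it and the last strand → 3 strands.
Reduced to β = s1^-1 s2 s2 s2 s2 s1^-1 s2 s1^-1 on 3 strands, 8 crossings.
Both give the same β = s1^-1 s2 s2 s2 s2 s1^-1 s2 s1^-1 on 3 strands, so one state sum suffices:
Braid: s1^-1 s2 s2 s2 s2 s1^-1 s2 s1^-1 on 3 strands, 8 crossings.
Writhe w = (#positive) - (#negative) = 5 - 3 = 2.
State-sum expansion of <K>. There are 2^8 = 256 states.
Each crossing splits two ways (0=vertical, 1=horizontal). The state's weight is A^(#A-smoothings - #B-smoothings) * d^(loops - 1).
Tabulate the states by total A-exponent and number of loops L (A-exp: L × count):
  A^8: L=4 ×1
  A^6: L=3 ×8
  A^4: L=2 ×22, L=4 ×6
  A^2: L=1 ×23, L=3 ×29, L=5 ×4
  A^0: L=2 ×47, L=4 ×22, L=6 ×1
  A^-2: L=3 ×48, L=5 ×8
  A^-4: L=4 ×27, L=6 ×1
  A^-6: L=5 ×8
  A^-8: L=6 ×1
Each group contributes A^e * Σ count * d^(L-1):
Powers of d = -A^2 - A^-2: d^2 = A^4 + 2 + A^-4; d^3 = -A^6 - 3*A^2 - 3*A^-2 - A^-6; d^4 = A^8 + 4*A^4 + 6 + 4*A^-4 + A^-8; d^5 = -A^10 - 5*A^6 - 10*A^2 - 10*A^-2 - 5*A^-6 - A^-10.
  A^8 * (d^3) = -A^14 - 3*A^10 - 3*A^6 - A^2
  A^6 * (8*d^2) = 8*A^10 + 16*A^6 + 8*A^2
  A^4 * (22*d + 6*d^3) = -6*A^10 - 40*A^6 - 40*A^2 - 6*A^-2
  A^2 * (23 + 29*d^2 + 4*d^4) = 4*A^10 + 45*A^6 + 105*A^2 + 45*A^-2 + 4*A^-6
  A^0 * (47*d + 22*d^3 + d^5) = -A^10 - 27*A^6 - 123*A^2 - 123*A^-2 - 27*A^-6 - A^-10
  A^-2 * (48*d^2 + 8*d^4) = 8*A^6 + 80*A^2 + 144*A^-2 + 80*A^-6 + 8*A^-10
  A^-4 * (27*d^3 + d^5) = -A^6 - 32*A^2 - 91*A^-2 - 91*A^-6 - 32*A^-10 - A^-14
  A^-6 * (8*d^4) = 8*A^2 + 32*A^-2 + 48*A^-6 + 32*A^-10 + 8*A^-14
  A^-8 * (d^5) = -A^2 - 5*A^-2 - 10*A^-6 - 10*A^-10 - 5*A^-14 - A^-18
Summing the groups: <K> = -A^14 + 2*A^10 - 2*A^6 + 4*A^2 - 4*A^-2 + 4*A^-6 - 3*A^-10 + 2*A^-14 - A^-18
Normalise by the writhe: (-A^3)^(-w) = (-A^3)^(-2) = A^-6, so f(A) = A^-6 * <K> = -A^8 + 2*A^4 - 2 + 4*A^-4 - 4*A^-8 + 4*A^-12 - 3*A^-16 + 2*A^-20 - A^-24.
Substitute A = t^(-1/4), i.e. A^e → t^(-e/4): V(t) = -t^6 + 2*t^5 - 3*t^4 + 4*t^3 - 4*t^2 + 4*t - 2 + 2*t^-1 - t^-2

Answer: -t^6 + 2*t^5 - 3*t^4 + 4*t^3 - 4*t^2 + 4*t - 2 + 2*t^-1 - t^-2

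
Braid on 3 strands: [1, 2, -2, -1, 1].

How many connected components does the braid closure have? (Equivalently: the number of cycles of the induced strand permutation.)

Track the strand permutation on 3 strands, starting from identity.
  step 1: s1 swaps positions 1,2 -> [2 1 3]
  step 2: s2 swaps positions 2,3 -> [2 3 1]
  step 3: s2^-1 swaps positions 2,3 -> [2 1 3]
  step 4: s1^-1 swaps positions 1,2 -> [1 2 3]
  step 5: s1 swaps positions 1,2 -> [2 1 3]
Final permutation (position -> original strand): [2 1 3]
Closure components = cycle count of this permutation = 2.

Answer: 2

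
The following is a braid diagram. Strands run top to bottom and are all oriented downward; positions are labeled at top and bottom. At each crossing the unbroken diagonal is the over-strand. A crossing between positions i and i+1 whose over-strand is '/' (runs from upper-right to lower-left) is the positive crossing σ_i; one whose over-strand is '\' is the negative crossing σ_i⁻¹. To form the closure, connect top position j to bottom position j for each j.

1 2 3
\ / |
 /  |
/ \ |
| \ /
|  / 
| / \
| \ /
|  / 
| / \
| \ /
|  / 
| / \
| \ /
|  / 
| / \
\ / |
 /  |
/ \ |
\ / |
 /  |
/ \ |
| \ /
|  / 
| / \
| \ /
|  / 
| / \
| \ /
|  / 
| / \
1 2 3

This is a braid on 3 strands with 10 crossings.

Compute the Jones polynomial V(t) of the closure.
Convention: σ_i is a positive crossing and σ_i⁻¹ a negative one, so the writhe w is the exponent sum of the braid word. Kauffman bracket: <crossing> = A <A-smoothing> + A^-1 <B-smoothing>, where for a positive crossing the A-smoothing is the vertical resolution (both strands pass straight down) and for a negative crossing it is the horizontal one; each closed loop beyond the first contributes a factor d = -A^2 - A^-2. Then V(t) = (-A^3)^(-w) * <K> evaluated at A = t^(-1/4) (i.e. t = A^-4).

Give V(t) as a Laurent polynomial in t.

Reading the diagram top to bottom ('/'-over between positions i,i+1 = s_i, '\'-over = s_i^-1): braid word = s1 s2 s2 s2 s2 s1 s1 s2 s2 s2.
Braid: s1 s2 s2 s2 s2 s1 s1 s2 s2 s2 on 3 strands, 10 crossings.
Writhe w = (#positive) - (#negative) = 10 - 0 = 10.
Computing the Kauffman bracket via state sum. There are 2^10 = 1024 states.
Smooth each crossing (0=||, 1=⌣⌢); contribution A^(Σ sign_k(1-2s_k)) * d^(L-1).
Tabulate the states by total A-exponent and number of loops L (A-exp: L × count):
  A^10: L=3 ×1
  A^8: L=2 ×10
  A^6: L=1 ×21, L=3 ×24
  A^4: L=2 ×84, L=4 ×36
  A^2: L=1 ×24, L=3 ×151, L=5 ×35
  A^0: L=2 ×72, L=4 ×159, L=6 ×21
  A^-2: L=3 ×98, L=5 ×105, L=7 ×7
  A^-4: L=4 ×76, L=6 ×43, L=8 ×1
  A^-6: L=5 ×35, L=7 ×10
  A^-8: L=6 ×9, L=8 ×1
  A^-10: L=7 ×1
Each group contributes A^e * Σ count * d^(L-1):
Powers of d = -A^2 - A^-2: d^2 = A^4 + 2 + A^-4; d^3 = -A^6 - 3*A^2 - 3*A^-2 - A^-6; d^4 = A^8 + 4*A^4 + 6 + 4*A^-4 + A^-8; d^5 = -A^10 - 5*A^6 - 10*A^2 - 10*A^-2 - 5*A^-6 - A^-10; d^6 = A^12 + 6*A^8 + 15*A^4 + 20 + 15*A^-4 + 6*A^-8 + A^-12; d^7 = -A^14 - 7*A^10 - 21*A^6 - 35*A^2 - 35*A^-2 - 21*A^-6 - 7*A^-10 - A^-14.
  A^10 * (d^2) = A^14 + 2*A^10 + A^6
  A^8 * (10*d) = -10*A^10 - 10*A^6
  A^6 * (21 + 24*d^2) = 24*A^10 + 69*A^6 + 24*A^2
  A^4 * (84*d + 36*d^3) = -36*A^10 - 192*A^6 - 192*A^2 - 36*A^-2
  A^2 * (24 + 151*d^2 + 35*d^4) = 35*A^10 + 291*A^6 + 536*A^2 + 291*A^-2 + 35*A^-6
  A^0 * (72*d + 159*d^3 + 21*d^5) = -21*A^10 - 264*A^6 - 759*A^2 - 759*A^-2 - 264*A^-6 - 21*A^-10
  A^-2 * (98*d^2 + 105*d^4 + 7*d^6) = 7*A^10 + 147*A^6 + 623*A^2 + 966*A^-2 + 623*A^-6 + 147*A^-10 + 7*A^-14
  A^-4 * (76*d^3 + 43*d^5 + d^7) = -A^10 - 50*A^6 - 312*A^2 - 693*A^-2 - 693*A^-6 - 312*A^-10 - 50*A^-14 - A^-18
  A^-6 * (35*d^4 + 10*d^6) = 10*A^6 + 95*A^2 + 290*A^-2 + 410*A^-6 + 290*A^-10 + 95*A^-14 + 10*A^-18
  A^-8 * (9*d^5 + d^7) = -A^6 - 16*A^2 - 66*A^-2 - 125*A^-6 - 125*A^-10 - 66*A^-14 - 16*A^-18 - A^-22
  A^-10 * (d^6) = A^2 + 6*A^-2 + 15*A^-6 + 20*A^-10 + 15*A^-14 + 6*A^-18 + A^-22
Summing the groups: <K> = A^14 + A^6 - A^-2 + A^-6 - A^-10 + A^-14 - A^-18
Normalise by the writhe: (-A^3)^(-w) = (-A^3)^(-10) = A^-30, so f(A) = A^-30 * <K> = A^-16 + A^-24 - A^-32 + A^-36 - A^-40 + A^-44 - A^-48.
Substitute A = t^(-1/4), i.e. A^e → t^(-e/4): V(t) = -t^12 + t^11 - t^10 + t^9 - t^8 + t^6 + t^4

Answer: -t^12 + t^11 - t^10 + t^9 - t^8 + t^6 + t^4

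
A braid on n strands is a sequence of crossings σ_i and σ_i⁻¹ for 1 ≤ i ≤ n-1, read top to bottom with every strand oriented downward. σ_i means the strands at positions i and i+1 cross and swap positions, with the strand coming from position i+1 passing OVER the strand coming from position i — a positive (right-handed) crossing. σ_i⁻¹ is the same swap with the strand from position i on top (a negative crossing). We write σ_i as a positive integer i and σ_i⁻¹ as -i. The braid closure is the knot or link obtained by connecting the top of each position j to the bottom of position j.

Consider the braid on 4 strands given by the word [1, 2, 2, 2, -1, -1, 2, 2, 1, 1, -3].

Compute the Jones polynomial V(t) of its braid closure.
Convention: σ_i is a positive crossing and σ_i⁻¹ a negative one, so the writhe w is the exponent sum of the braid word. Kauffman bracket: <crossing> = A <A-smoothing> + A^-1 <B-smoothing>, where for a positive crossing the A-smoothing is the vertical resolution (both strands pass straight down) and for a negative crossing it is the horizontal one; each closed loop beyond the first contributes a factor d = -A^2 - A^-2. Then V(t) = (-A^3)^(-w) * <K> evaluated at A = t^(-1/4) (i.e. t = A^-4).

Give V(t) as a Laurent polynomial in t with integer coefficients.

t^10 - 3*t^9 + 5*t^8 - 7*t^7 + 7*t^6 - 7*t^5 + 6*t^4 - 3*t^3 + 2*t^2

Derivation:
The presented braid s1 s2 s2 s2 s1^-1 s1^-1 s2 s2 s1 s1 s3^-1 on 4 strands reduces by inverse Markov moves (closure unchanged at each step):
  Destabilize: the word has the form β·s3^-1 where s3^-1 occurs only as the final letter (β ∈ B_3); drop it and the last strand → 3 strands.
Reduced to β = s1 s2 s2 s2 s1^-1 s1^-1 s2 s2 s1 s1 on 3 strands, 10 crossings.
Compute on β:
Braid: s1 s2 s2 s2 s1^-1 s1^-1 s2 s2 s1 s1 on 3 strands, 10 crossings.
Writhe w = (#positive) - (#negative) = 8 - 2 = 6.
State-sum expansion of <K>. There are 2^10 = 1024 states.
For each crossing: s=0 is the vertical smoothing, s=1 horizontal. Crossing k contributes A^(sign_k * (1 - 2*s_k)); loop factor d = -A^2 - A^-2.
Tabulate the states by total A-exponent and number of loops L (A-exp: L × count):
  A^10: L=3 ×1
  A^8: L=2 ×7, L=4 ×3
  A^6: L=1 ×10, L=3 ×32, L=5 ×3
  A^4: L=2 ×76, L=4 ×43, L=6 ×1
  A^2: L=1 ×51, L=3 ×132, L=5 ×27
  A^0: L=2 ×135, L=4 ×109, L=6 ×8
  A^-2: L=3 ×161, L=5 ×48, L=7 ×1
  A^-4: L=4 ×109, L=6 ×11
  A^-6: L=5 ×44, L=7 ×1
  A^-8: L=6 ×10
  A^-10: L=7 ×1
Each group contributes A^e * Σ count * d^(L-1):
Powers of d = -A^2 - A^-2: d^2 = A^4 + 2 + A^-4; d^3 = -A^6 - 3*A^2 - 3*A^-2 - A^-6; d^4 = A^8 + 4*A^4 + 6 + 4*A^-4 + A^-8; d^5 = -A^10 - 5*A^6 - 10*A^2 - 10*A^-2 - 5*A^-6 - A^-10; d^6 = A^12 + 6*A^8 + 15*A^4 + 20 + 15*A^-4 + 6*A^-8 + A^-12.
  A^10 * (d^2) = A^14 + 2*A^10 + A^6
  A^8 * (7*d + 3*d^3) = -3*A^14 - 16*A^10 - 16*A^6 - 3*A^2
  A^6 * (10 + 32*d^2 + 3*d^4) = 3*A^14 + 44*A^10 + 92*A^6 + 44*A^2 + 3*A^-2
  A^4 * (76*d + 43*d^3 + d^5) = -A^14 - 48*A^10 - 215*A^6 - 215*A^2 - 48*A^-2 - A^-6
  A^2 * (51 + 132*d^2 + 27*d^4) = 27*A^10 + 240*A^6 + 477*A^2 + 240*A^-2 + 27*A^-6
  A^0 * (135*d + 109*d^3 + 8*d^5) = -8*A^10 - 149*A^6 - 542*A^2 - 542*A^-2 - 149*A^-6 - 8*A^-10
  A^-2 * (161*d^2 + 48*d^4 + d^6) = A^10 + 54*A^6 + 368*A^2 + 630*A^-2 + 368*A^-6 + 54*A^-10 + A^-14
  A^-4 * (109*d^3 + 11*d^5) = -11*A^6 - 164*A^2 - 437*A^-2 - 437*A^-6 - 164*A^-10 - 11*A^-14
  A^-6 * (44*d^4 + d^6) = A^6 + 50*A^2 + 191*A^-2 + 284*A^-6 + 191*A^-10 + 50*A^-14 + A^-18
  A^-8 * (10*d^5) = -10*A^2 - 50*A^-2 - 100*A^-6 - 100*A^-10 - 50*A^-14 - 10*A^-18
  A^-10 * (d^6) = A^2 + 6*A^-2 + 15*A^-6 + 20*A^-10 + 15*A^-14 + 6*A^-18 + A^-22
Summing the groups: <K> = 2*A^10 - 3*A^6 + 6*A^2 - 7*A^-2 + 7*A^-6 - 7*A^-10 + 5*A^-14 - 3*A^-18 + A^-22
Normalise by the writhe: (-A^3)^(-w) = (-A^3)^(-6) = A^-18, so f(A) = A^-18 * <K> = 2*A^-8 - 3*A^-12 + 6*A^-16 - 7*A^-20 + 7*A^-24 - 7*A^-28 + 5*A^-32 - 3*A^-36 + A^-40.
Substitute A = t^(-1/4), i.e. A^e → t^(-e/4): V(t) = t^10 - 3*t^9 + 5*t^8 - 7*t^7 + 7*t^6 - 7*t^5 + 6*t^4 - 3*t^3 + 2*t^2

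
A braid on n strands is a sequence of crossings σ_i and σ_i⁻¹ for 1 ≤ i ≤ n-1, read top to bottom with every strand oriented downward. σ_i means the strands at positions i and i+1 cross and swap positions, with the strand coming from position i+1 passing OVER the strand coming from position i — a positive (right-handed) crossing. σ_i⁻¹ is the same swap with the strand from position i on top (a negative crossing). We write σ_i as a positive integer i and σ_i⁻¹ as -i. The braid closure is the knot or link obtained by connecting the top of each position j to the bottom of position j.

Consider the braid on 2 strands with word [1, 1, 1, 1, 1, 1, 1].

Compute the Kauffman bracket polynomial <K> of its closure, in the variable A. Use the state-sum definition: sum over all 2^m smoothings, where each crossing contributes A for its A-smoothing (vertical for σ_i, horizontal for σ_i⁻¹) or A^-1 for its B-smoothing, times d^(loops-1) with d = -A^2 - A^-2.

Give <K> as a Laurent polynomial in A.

Braid: s1 s1 s1 s1 s1 s1 s1 on 2 strands, 7 crossings.
Writhe w = (#positive) - (#negative) = 7 - 0 = 7.
State-sum expansion of <K>. There are 2^7 = 128 states.
Smooth each crossing (0=||, 1=⌣⌢); contribution A^(Σ sign_k(1-2s_k)) * d^(L-1).
Tabulate the states by total A-exponent and number of loops L (A-exp: L × count):
  A^7: L=2 ×1
  A^5: L=1 ×7
  A^3: L=2 ×21
  A^1: L=3 ×35
  A^-1: L=4 ×35
  A^-3: L=5 ×21
  A^-5: L=6 ×7
  A^-7: L=7 ×1
Each group contributes A^e * Σ count * d^(L-1):
Powers of d = -A^2 - A^-2: d^2 = A^4 + 2 + A^-4; d^3 = -A^6 - 3*A^2 - 3*A^-2 - A^-6; d^4 = A^8 + 4*A^4 + 6 + 4*A^-4 + A^-8; d^5 = -A^10 - 5*A^6 - 10*A^2 - 10*A^-2 - 5*A^-6 - A^-10; d^6 = A^12 + 6*A^8 + 15*A^4 + 20 + 15*A^-4 + 6*A^-8 + A^-12.
  A^7 * (d) = -A^9 - A^5
  A^5 * (7) = 7*A^5
  A^3 * (21*d) = -21*A^5 - 21*A
  A^1 * (35*d^2) = 35*A^5 + 70*A + 35*A^-3
  A^-1 * (35*d^3) = -35*A^5 - 105*A - 105*A^-3 - 35*A^-7
  A^-3 * (21*d^4) = 21*A^5 + 84*A + 126*A^-3 + 84*A^-7 + 21*A^-11
  A^-5 * (7*d^5) = -7*A^5 - 35*A - 70*A^-3 - 70*A^-7 - 35*A^-11 - 7*A^-15
  A^-7 * (d^6) = A^5 + 6*A + 15*A^-3 + 20*A^-7 + 15*A^-11 + 6*A^-15 + A^-19
Summing the groups: <K> = -A^9 - A + A^-3 - A^-7 + A^-11 - A^-15 + A^-19

Answer: -A^9 - A + A^-3 - A^-7 + A^-11 - A^-15 + A^-19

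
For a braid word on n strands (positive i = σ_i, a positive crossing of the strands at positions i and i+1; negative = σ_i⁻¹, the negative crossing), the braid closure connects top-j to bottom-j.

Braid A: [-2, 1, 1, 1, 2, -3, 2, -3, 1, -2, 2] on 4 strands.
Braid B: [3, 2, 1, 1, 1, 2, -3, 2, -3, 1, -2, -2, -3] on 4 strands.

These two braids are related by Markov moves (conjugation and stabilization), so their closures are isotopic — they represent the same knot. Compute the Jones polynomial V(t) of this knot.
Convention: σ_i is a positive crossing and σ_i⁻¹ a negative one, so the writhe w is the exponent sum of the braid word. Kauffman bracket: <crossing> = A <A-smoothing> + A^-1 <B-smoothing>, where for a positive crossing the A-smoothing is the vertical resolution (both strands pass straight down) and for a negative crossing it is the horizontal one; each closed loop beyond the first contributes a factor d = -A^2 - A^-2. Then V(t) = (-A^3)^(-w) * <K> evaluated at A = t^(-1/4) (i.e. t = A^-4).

Markov-equivalent braids have isotopic closures, hence identical knot invariants. Strip the Markov moves from each word to reach a common short braid β, then compute V(t) once on β.
Braid A: s2^-1 s1 s1 s1 s2 s3^-1 s2 s3^-1 s1 s2^-1 s2 on 4 strands reduces by inverse Markov moves (closure unchanged at each step):
  Deconjugate: the word is γ·β·γ⁻¹ with γ = s2^-1 (prefix) and γ⁻¹ = s2 (suffix); strip both.
Reduced to β = s1 s1 s1 s2 s3^-1 s2 s3^-1 s1 s2^-1 on 4 strands, 9 crossings.
Braid B: s3 s2 s1 s1 s1 s2 s3^-1 s2 s3^-1 s1 s2^-1 s2^-1 s3^-1 on 4 strands reduces by inverse Markov moves (closure unchanged at each step):
  Deconjugate: the word is γ·β·γ⁻¹ with γ = s3 s2 (prefix) and γ⁻¹ = s2^-1 s3^-1 (suffix); strip both.
Reduced to β = s1 s1 s1 s2 s3^-1 s2 s3^-1 s1 s2^-1 on 4 strands, 9 crossings.
Both give the same β = s1 s1 s1 s2 s3^-1 s2 s3^-1 s1 s2^-1 on 4 strands, so one state sum suffices:
Braid: s1 s1 s1 s2 s3^-1 s2 s3^-1 s1 s2^-1 on 4 strands, 9 crossings.
Writhe w = (#positive) - (#negative) = 6 - 3 = 3.
Computing the Kauffman bracket via state sum. There are 2^9 = 512 states.
Smooth each crossing (0=||, 1=⌣⌢); contribution A^(Σ sign_k(1-2s_k)) * d^(L-1).
Tabulate the states by total A-exponent and number of loops L (A-exp: L × count):
  A^9: L=3 ×1
  A^7: L=2 ×7, L=4 ×2
  A^5: L=1 ×12, L=3 ×24
  A^3: L=2 ×66, L=4 ×18
  A^1: L=1 ×35, L=3 ×84, L=5 ×7
  A^-1: L=2 ×73, L=4 ×52, L=6 ×1
  A^-3: L=3 ×68, L=5 ×16
  A^-5: L=4 ×34, L=6 ×2
  A^-7: L=5 ×9
  A^-9: L=6 ×1
Each group contributes A^e * Σ count * d^(L-1):
Powers of d = -A^2 - A^-2: d^2 = A^4 + 2 + A^-4; d^3 = -A^6 - 3*A^2 - 3*A^-2 - A^-6; d^4 = A^8 + 4*A^4 + 6 + 4*A^-4 + A^-8; d^5 = -A^10 - 5*A^6 - 10*A^2 - 10*A^-2 - 5*A^-6 - A^-10.
  A^9 * (d^2) = A^13 + 2*A^9 + A^5
  A^7 * (7*d + 2*d^3) = -2*A^13 - 13*A^9 - 13*A^5 - 2*A
  A^5 * (12 + 24*d^2) = 24*A^9 + 60*A^5 + 24*A
  A^3 * (66*d + 18*d^3) = -18*A^9 - 120*A^5 - 120*A - 18*A^-3
  A^1 * (35 + 84*d^2 + 7*d^4) = 7*A^9 + 112*A^5 + 245*A + 112*A^-3 + 7*A^-7
  A^-1 * (73*d + 52*d^3 + d^5) = -A^9 - 57*A^5 - 239*A - 239*A^-3 - 57*A^-7 - A^-11
  A^-3 * (68*d^2 + 16*d^4) = 16*A^5 + 132*A + 232*A^-3 + 132*A^-7 + 16*A^-11
  A^-5 * (34*d^3 + 2*d^5) = -2*A^5 - 44*A - 122*A^-3 - 122*A^-7 - 44*A^-11 - 2*A^-15
  A^-7 * (9*d^4) = 9*A + 36*A^-3 + 54*A^-7 + 36*A^-11 + 9*A^-15
  A^-9 * (d^5) = -A - 5*A^-3 - 10*A^-7 - 10*A^-11 - 5*A^-15 - A^-19
Summing the groups: <K> = -A^13 + A^9 - 3*A^5 + 4*A - 4*A^-3 + 4*A^-7 - 3*A^-11 + 2*A^-15 - A^-19
Normalise by the writhe: (-A^3)^(-w) = (-A^3)^(-3) = -A^-9, so f(A) = -A^-9 * <K> = A^4 - 1 + 3*A^-4 - 4*A^-8 + 4*A^-12 - 4*A^-16 + 3*A^-20 - 2*A^-24 + A^-28.
Substitute A = t^(-1/4), i.e. A^e → t^(-e/4): V(t) = t^7 - 2*t^6 + 3*t^5 - 4*t^4 + 4*t^3 - 4*t^2 + 3*t - 1 + t^-1

Answer: t^7 - 2*t^6 + 3*t^5 - 4*t^4 + 4*t^3 - 4*t^2 + 3*t - 1 + t^-1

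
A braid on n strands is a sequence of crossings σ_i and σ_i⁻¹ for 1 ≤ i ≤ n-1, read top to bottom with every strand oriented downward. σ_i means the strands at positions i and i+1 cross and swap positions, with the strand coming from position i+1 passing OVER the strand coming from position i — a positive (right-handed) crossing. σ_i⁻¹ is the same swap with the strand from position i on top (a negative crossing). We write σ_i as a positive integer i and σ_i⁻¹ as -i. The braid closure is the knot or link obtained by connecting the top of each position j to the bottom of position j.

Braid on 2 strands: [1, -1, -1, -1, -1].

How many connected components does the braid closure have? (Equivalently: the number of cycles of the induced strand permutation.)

Track the strand permutation on 2 strands, starting from identity.
  step 1: s1 swaps positions 1,2 -> [2 1]
  step 2: s1^-1 swaps positions 1,2 -> [1 2]
  step 3: s1^-1 swaps positions 1,2 -> [2 1]
  step 4: s1^-1 swaps positions 1,2 -> [1 2]
  step 5: s1^-1 swaps positions 1,2 -> [2 1]
Final permutation (position -> original strand): [2 1]
Closure components = cycle count of this permutation = 1.

Answer: 1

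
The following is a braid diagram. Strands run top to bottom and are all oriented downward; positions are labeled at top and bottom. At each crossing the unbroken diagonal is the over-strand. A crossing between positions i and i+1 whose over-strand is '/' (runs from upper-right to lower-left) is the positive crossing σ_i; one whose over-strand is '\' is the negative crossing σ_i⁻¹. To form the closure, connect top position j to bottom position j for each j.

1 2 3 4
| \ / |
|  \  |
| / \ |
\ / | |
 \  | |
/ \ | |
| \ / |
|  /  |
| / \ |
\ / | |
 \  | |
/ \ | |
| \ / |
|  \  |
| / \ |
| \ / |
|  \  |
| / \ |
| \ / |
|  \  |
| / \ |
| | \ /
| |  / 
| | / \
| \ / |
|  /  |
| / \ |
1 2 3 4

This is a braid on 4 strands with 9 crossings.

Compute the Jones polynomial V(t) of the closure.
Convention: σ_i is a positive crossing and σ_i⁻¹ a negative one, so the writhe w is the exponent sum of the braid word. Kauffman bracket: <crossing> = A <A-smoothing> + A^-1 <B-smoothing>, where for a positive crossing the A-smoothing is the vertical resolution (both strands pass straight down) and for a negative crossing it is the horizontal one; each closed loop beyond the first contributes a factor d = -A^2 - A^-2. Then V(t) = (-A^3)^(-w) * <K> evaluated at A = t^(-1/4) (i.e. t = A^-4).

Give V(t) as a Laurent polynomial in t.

Reading the diagram top to bottom ('/'-over between positions i,i+1 = s_i, '\'-over = s_i^-1): braid word = s2^-1 s1^-1 s2 s1^-1 s2^-1 s2^-1 s2^-1 s3 s2.
The presented braid s2^-1 s1^-1 s2 s1^-1 s2^-1 s2^-1 s2^-1 s3 s2 on 4 strands reduces by inverse Markov moves (closure unchanged at each step):
  Deconjugate: the word is γ·β·γ⁻¹ with γ = s2^-1 (prefix) and γ⁻¹ = s2 (suffix); strip both.
  Destabilize: the word has the form β·s3 where s3 occurs only as the final letter (β ∈ B_3); drop it and the last strand → 3 strands.
Reduced to β = s1^-1 s2 s1^-1 s2^-1 s2^-1 s2^-1 on 3 strands, 6 crossings.
Compute on β:
Braid: s1^-1 s2 s1^-1 s2^-1 s2^-1 s2^-1 on 3 strands, 6 crossings.
Writhe w = (#positive) - (#negative) = 1 - 5 = -4.
State-sum expansion of <K>. There are 2^6 = 64 states.
Smooth each crossing (0=||, 1=⌣⌢); contribution A^(Σ sign_k(1-2s_k)) * d^(L-1).
Tabulate the states by total A-exponent and number of loops L (A-exp: L × count):
  A^6: L=4 ×1
  A^4: L=3 ×6
  A^2: L=2 ×12, L=4 ×3
  A^0: L=1 ×9, L=3 ×10, L=5 ×1
  A^-2: L=2 ×12, L=4 ×3
  A^-4: L=1 ×2, L=3 ×4
  A^-6: L=2 ×1
Each group contributes A^e * Σ count * d^(L-1):
Powers of d = -A^2 - A^-2: d^2 = A^4 + 2 + A^-4; d^3 = -A^6 - 3*A^2 - 3*A^-2 - A^-6; d^4 = A^8 + 4*A^4 + 6 + 4*A^-4 + A^-8.
  A^6 * (d^3) = -A^12 - 3*A^8 - 3*A^4 - 1
  A^4 * (6*d^2) = 6*A^8 + 12*A^4 + 6
  A^2 * (12*d + 3*d^3) = -3*A^8 - 21*A^4 - 21 - 3*A^-4
  A^0 * (9 + 10*d^2 + d^4) = A^8 + 14*A^4 + 35 + 14*A^-4 + A^-8
  A^-2 * (12*d + 3*d^3) = -3*A^4 - 21 - 21*A^-4 - 3*A^-8
  A^-4 * (2 + 4*d^2) = 4 + 10*A^-4 + 4*A^-8
  A^-6 * (d) = -A^-4 - A^-8
Summing the groups: <K> = -A^12 + A^8 - A^4 + 2 - A^-4 + A^-8
Normalise by the writhe: (-A^3)^(-w) = (-A^3)^(4) = A^12, so f(A) = A^12 * <K> = -A^24 + A^20 - A^16 + 2*A^12 - A^8 + A^4.
Substitute A = t^(-1/4), i.e. A^e → t^(-e/4): V(t) = t^-1 - t^-2 + 2*t^-3 - t^-4 + t^-5 - t^-6

Answer: t^-1 - t^-2 + 2*t^-3 - t^-4 + t^-5 - t^-6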